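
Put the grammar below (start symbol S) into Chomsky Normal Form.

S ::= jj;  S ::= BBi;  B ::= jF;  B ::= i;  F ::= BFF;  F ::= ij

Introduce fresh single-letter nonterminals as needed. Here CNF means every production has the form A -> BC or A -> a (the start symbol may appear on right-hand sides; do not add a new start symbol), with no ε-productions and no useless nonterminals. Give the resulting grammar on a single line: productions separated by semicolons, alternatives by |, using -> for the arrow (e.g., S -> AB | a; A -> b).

No ε-productions.
No unit productions to eliminate.
TERM: introduce C -> i, A -> j and substitute in every rule of length ≥2.
BIN: F -> BFF becomes F -> BD, D -> FF; S -> BBC becomes S -> BE, E -> BC.

S -> AA | BE; A -> j; B -> i | AF; C -> i; D -> FF; E -> BC; F -> BD | CA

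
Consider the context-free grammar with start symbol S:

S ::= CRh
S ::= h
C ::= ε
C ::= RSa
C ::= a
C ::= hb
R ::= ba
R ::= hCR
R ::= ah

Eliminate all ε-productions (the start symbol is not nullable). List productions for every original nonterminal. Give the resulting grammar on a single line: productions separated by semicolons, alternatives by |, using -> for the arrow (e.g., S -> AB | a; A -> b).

Nullable set: {C}.
S -> CRh: C nullable, giving CRh | Rh.
Drop C -> ε.
R -> hCR: C nullable, giving hCR | hR.
Unchanged (no nullable symbols): S -> h; C -> RSa; C -> a; C -> hb; R -> ah; R -> ba.

S -> h | Rh | CRh; C -> a | hb | RSa; R -> ah | ba | hR | hCR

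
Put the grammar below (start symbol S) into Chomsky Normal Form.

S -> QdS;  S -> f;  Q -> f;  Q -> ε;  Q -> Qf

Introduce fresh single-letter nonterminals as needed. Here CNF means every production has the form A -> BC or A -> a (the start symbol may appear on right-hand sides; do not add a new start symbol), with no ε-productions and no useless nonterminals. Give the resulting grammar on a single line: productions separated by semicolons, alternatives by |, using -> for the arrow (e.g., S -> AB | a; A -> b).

S -> f | BS | QC; A -> f; B -> d; C -> BS; Q -> f | QA

Nullable: {Q}; after ε-elimination: S -> f | dS | QdS; Q -> f | Qf.
No unit productions to eliminate.
TERM: introduce B -> d, A -> f and substitute in every rule of length ≥2.
BIN: S -> QBS becomes S -> QC, C -> BS.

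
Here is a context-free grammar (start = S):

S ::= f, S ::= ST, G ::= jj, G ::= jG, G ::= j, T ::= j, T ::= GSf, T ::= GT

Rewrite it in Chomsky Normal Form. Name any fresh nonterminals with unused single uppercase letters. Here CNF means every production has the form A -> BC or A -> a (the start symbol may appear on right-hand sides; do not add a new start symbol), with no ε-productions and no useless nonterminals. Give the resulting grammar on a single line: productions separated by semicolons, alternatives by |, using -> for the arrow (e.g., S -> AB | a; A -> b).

No ε-productions.
No unit productions to eliminate.
TERM: introduce B -> f, A -> j and substitute in every rule of length ≥2.
BIN: T -> GSB becomes T -> GC, C -> SB.

S -> f | ST; A -> j; B -> f; C -> SB; G -> j | AA | AG; T -> j | GC | GT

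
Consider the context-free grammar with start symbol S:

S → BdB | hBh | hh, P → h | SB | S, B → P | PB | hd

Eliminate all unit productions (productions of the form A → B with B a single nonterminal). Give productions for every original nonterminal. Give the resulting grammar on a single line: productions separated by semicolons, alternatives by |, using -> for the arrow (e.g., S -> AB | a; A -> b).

Unit productions: B->P, P->S.
Unit pairs (A ⇒* B via units): (B,P), (B,S), (P,S).
S: inherits non-unit rules of {S} → BdB | hBh | hh.
B: inherits non-unit rules of {B, P, S} → BdB | PB | SB | h | hBh | hd | hh.
P: inherits non-unit rules of {P, S} → BdB | SB | h | hBh | hh.

S -> hh | BdB | hBh; B -> h | PB | SB | hd | hh | BdB | hBh; P -> h | SB | hh | BdB | hBh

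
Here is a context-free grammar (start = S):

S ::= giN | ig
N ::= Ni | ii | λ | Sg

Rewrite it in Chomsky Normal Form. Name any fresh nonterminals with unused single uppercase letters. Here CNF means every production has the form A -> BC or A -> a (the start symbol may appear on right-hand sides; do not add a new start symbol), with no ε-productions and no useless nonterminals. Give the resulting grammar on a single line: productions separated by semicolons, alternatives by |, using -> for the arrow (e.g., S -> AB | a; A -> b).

S -> AB | BA | BC; A -> i; B -> g; C -> AN; N -> i | AA | NA | SB

Nullable: {N}; after ε-elimination: S -> gi | ig | giN; N -> i | Ni | Sg | ii.
No unit productions to eliminate.
TERM: introduce B -> g, A -> i and substitute in every rule of length ≥2.
BIN: S -> BAN becomes S -> BC, C -> AN.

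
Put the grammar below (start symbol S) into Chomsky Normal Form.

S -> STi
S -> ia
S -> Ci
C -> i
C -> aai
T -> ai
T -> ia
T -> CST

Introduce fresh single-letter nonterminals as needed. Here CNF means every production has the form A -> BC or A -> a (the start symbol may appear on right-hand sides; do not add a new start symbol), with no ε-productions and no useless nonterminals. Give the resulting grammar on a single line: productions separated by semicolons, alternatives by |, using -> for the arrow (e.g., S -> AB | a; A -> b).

S -> BA | CB | SE; A -> a; B -> i; C -> i | AD; D -> AB; E -> TB; F -> ST; T -> AB | BA | CF

No ε-productions.
No unit productions to eliminate.
TERM: introduce A -> a, B -> i and substitute in every rule of length ≥2.
BIN: C -> AAB becomes C -> AD, D -> AB; S -> STB becomes S -> SE, E -> TB; T -> CST becomes T -> CF, F -> ST.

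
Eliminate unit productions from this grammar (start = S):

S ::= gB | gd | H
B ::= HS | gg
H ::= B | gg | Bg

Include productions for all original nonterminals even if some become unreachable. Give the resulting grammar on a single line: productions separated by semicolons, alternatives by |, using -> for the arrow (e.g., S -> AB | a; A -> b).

S -> Bg | HS | gB | gd | gg; B -> HS | gg; H -> Bg | HS | gg

Unit productions: H->B, S->H.
Unit pairs (A ⇒* B via units): (H,B), (S,B), (S,H).
S: inherits non-unit rules of {B, H, S} → Bg | HS | gB | gd | gg.
B: inherits non-unit rules of {B} → HS | gg.
H: inherits non-unit rules of {B, H} → Bg | HS | gg.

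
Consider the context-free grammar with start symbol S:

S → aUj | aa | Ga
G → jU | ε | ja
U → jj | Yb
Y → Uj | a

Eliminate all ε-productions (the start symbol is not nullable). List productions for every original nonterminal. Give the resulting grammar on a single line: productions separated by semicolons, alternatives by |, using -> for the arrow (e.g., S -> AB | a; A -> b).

Nullable set: {G}.
S -> Ga: G nullable, giving Ga | a.
Drop G -> ε.
Unchanged (no nullable symbols): S -> aUj; S -> aa; G -> jU; G -> ja; U -> Yb; U -> jj; Y -> Uj; Y -> a.

S -> a | Ga | aa | aUj; G -> jU | ja; U -> Yb | jj; Y -> a | Uj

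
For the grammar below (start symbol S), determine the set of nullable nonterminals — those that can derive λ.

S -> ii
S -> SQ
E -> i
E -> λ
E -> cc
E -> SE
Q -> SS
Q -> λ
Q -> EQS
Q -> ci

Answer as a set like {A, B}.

{E, Q}

Directly nullable (have an ε-rule): {E, Q}.
Not nullable: S — each has a terminal in every rule's right-hand side or depends on a non-nullable symbol.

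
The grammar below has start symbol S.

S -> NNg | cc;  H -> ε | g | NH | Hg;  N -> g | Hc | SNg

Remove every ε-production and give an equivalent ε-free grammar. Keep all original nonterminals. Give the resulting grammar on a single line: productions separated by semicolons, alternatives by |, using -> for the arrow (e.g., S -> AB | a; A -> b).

Nullable set: {H}.
Drop H -> ε.
H -> Hg: H nullable, giving Hg | g.
H -> NH: H nullable, giving N | NH.
N -> Hc: H nullable, giving Hc | c.
Unchanged (no nullable symbols): S -> NNg; S -> cc; H -> g; N -> SNg; N -> g.

S -> cc | NNg; H -> N | g | Hg | NH; N -> c | g | Hc | SNg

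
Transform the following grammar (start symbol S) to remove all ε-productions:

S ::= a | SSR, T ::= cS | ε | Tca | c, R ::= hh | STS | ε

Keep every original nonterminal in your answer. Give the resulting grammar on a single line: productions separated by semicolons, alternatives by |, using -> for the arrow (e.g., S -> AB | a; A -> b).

Nullable set: {R, T}.
S -> SSR: R nullable, giving SS | SSR.
Drop R -> ε.
R -> STS: T nullable, giving SS | STS.
Drop T -> ε.
T -> Tca: T nullable, giving Tca | ca.
Unchanged (no nullable symbols): S -> a; R -> hh; T -> c; T -> cS.

S -> a | SS | SSR; R -> SS | hh | STS; T -> c | cS | ca | Tca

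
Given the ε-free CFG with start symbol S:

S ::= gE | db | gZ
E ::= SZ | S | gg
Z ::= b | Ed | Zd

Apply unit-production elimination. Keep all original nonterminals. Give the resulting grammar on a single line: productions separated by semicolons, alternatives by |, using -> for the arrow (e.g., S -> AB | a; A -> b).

S -> db | gE | gZ; E -> SZ | db | gE | gZ | gg; Z -> b | Ed | Zd

Unit productions: E->S.
Unit pairs (A ⇒* B via units): (E,S).
S: inherits non-unit rules of {S} → db | gE | gZ.
E: inherits non-unit rules of {E, S} → SZ | db | gE | gZ | gg.
Z: inherits non-unit rules of {Z} → Ed | Zd | b.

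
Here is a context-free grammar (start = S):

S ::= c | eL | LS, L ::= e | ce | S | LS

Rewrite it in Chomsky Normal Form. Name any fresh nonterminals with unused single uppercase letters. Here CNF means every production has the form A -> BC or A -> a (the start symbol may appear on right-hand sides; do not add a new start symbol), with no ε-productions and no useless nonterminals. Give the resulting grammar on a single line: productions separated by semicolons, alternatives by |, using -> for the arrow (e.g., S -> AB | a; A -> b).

S -> c | BL | LS; A -> c; B -> e; L -> c | e | AB | BL | LS

No ε-productions.
After unit-elimination: S -> c | LS | eL; L -> c | e | LS | ce | eL.
TERM: introduce A -> c, B -> e and substitute in every rule of length ≥2.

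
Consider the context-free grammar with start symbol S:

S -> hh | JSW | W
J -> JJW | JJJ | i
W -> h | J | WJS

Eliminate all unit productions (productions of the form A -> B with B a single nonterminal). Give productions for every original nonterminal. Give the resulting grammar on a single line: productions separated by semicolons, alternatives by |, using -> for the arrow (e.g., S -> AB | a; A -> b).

Unit productions: S->W, W->J.
Unit pairs (A ⇒* B via units): (S,J), (S,W), (W,J).
S: inherits non-unit rules of {J, S, W} → JJJ | JJW | JSW | WJS | h | hh | i.
J: inherits non-unit rules of {J} → JJJ | JJW | i.
W: inherits non-unit rules of {J, W} → JJJ | JJW | WJS | h | i.

S -> h | i | hh | JJJ | JJW | JSW | WJS; J -> i | JJJ | JJW; W -> h | i | JJJ | JJW | WJS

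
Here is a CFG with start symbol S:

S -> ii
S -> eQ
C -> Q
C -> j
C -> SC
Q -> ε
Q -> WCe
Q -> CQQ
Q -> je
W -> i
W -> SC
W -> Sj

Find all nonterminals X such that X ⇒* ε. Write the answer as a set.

Directly nullable (have an ε-rule): {Q}.
C is nullable via C -> Q (every symbol on the right is already known nullable).
Not nullable: S, W — each has a terminal in every rule's right-hand side or depends on a non-nullable symbol.

{C, Q}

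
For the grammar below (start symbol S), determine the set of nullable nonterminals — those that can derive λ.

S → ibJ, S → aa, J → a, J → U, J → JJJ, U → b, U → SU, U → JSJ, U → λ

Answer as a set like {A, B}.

{J, U}

Directly nullable (have an ε-rule): {U}.
J is nullable via J -> U (every symbol on the right is already known nullable).
Not nullable: S — each has a terminal in every rule's right-hand side or depends on a non-nullable symbol.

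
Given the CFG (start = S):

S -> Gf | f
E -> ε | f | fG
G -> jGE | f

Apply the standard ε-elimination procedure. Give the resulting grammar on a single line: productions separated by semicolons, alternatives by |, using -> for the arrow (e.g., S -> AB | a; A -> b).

S -> f | Gf; E -> f | fG; G -> f | jG | jGE

Nullable set: {E}.
Drop E -> ε.
G -> jGE: E nullable, giving jG | jGE.
Unchanged (no nullable symbols): S -> Gf; S -> f; E -> f; E -> fG; G -> f.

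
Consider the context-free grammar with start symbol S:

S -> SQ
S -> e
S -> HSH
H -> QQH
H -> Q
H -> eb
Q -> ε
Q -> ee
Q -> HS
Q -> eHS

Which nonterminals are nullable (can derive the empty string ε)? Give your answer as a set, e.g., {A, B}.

Directly nullable (have an ε-rule): {Q}.
H is nullable via H -> Q (every symbol on the right is already known nullable).
Not nullable: S — each has a terminal in every rule's right-hand side or depends on a non-nullable symbol.

{H, Q}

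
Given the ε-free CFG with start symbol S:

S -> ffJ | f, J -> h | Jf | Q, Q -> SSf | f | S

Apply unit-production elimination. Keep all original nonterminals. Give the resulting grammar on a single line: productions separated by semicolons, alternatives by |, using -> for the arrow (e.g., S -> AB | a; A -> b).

S -> f | ffJ; J -> f | h | Jf | SSf | ffJ; Q -> f | SSf | ffJ

Unit productions: J->Q, Q->S.
Unit pairs (A ⇒* B via units): (J,Q), (J,S), (Q,S).
S: inherits non-unit rules of {S} → f | ffJ.
J: inherits non-unit rules of {J, Q, S} → Jf | SSf | f | ffJ | h.
Q: inherits non-unit rules of {Q, S} → SSf | f | ffJ.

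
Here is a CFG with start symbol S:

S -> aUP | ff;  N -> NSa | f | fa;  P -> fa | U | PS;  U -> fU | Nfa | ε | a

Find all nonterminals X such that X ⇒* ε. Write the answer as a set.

{P, U}

Directly nullable (have an ε-rule): {U}.
P is nullable via P -> U (every symbol on the right is already known nullable).
Not nullable: N, S — each has a terminal in every rule's right-hand side or depends on a non-nullable symbol.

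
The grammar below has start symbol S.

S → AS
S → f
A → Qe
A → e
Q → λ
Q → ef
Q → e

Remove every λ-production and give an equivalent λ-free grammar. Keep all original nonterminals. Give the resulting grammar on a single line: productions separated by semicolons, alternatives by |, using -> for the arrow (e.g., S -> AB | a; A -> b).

Nullable set: {Q}.
A -> Qe: Q nullable, giving Qe | e.
Drop Q -> λ.
Unchanged (no nullable symbols): S -> AS; S -> f; A -> e; Q -> e; Q -> ef.

S -> f | AS; A -> e | Qe; Q -> e | ef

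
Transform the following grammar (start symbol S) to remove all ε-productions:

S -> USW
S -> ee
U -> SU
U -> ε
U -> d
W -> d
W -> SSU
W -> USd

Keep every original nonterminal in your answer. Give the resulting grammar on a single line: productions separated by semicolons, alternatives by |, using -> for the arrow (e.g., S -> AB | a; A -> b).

Nullable set: {U}.
S -> USW: U nullable, giving SW | USW.
Drop U -> ε.
U -> SU: U nullable, giving S | SU.
W -> SSU: U nullable, giving SS | SSU.
W -> USd: U nullable, giving Sd | USd.
Unchanged (no nullable symbols): S -> ee; U -> d; W -> d.

S -> SW | ee | USW; U -> S | d | SU; W -> d | SS | Sd | SSU | USd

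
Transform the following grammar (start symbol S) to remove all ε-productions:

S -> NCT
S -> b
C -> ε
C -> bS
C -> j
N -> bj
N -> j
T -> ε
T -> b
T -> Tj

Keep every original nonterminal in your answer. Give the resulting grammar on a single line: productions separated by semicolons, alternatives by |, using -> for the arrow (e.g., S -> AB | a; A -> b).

Nullable set: {C, T}.
S -> NCT: C, T nullable, giving N | NC | NCT | NT.
Drop C -> ε.
Drop T -> ε.
T -> Tj: T nullable, giving Tj | j.
Unchanged (no nullable symbols): S -> b; C -> bS; C -> j; N -> bj; N -> j; T -> b.

S -> N | b | NC | NT | NCT; C -> j | bS; N -> j | bj; T -> b | j | Tj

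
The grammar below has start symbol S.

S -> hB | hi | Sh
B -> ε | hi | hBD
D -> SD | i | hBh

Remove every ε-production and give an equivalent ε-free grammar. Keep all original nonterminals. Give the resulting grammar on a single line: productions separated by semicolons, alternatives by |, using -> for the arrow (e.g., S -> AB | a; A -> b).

Nullable set: {B}.
S -> hB: B nullable, giving h | hB.
Drop B -> ε.
B -> hBD: B nullable, giving hBD | hD.
D -> hBh: B nullable, giving hBh | hh.
Unchanged (no nullable symbols): S -> Sh; S -> hi; B -> hi; D -> SD; D -> i.

S -> h | Sh | hB | hi; B -> hD | hi | hBD; D -> i | SD | hh | hBh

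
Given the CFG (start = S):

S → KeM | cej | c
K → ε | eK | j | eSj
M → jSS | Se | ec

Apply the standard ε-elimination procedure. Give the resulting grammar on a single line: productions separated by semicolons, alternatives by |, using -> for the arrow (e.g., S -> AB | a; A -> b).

S -> c | eM | KeM | cej; K -> e | j | eK | eSj; M -> Se | ec | jSS

Nullable set: {K}.
S -> KeM: K nullable, giving KeM | eM.
Drop K -> ε.
K -> eK: K nullable, giving e | eK.
Unchanged (no nullable symbols): S -> c; S -> cej; K -> eSj; K -> j; M -> Se; M -> ec; M -> jSS.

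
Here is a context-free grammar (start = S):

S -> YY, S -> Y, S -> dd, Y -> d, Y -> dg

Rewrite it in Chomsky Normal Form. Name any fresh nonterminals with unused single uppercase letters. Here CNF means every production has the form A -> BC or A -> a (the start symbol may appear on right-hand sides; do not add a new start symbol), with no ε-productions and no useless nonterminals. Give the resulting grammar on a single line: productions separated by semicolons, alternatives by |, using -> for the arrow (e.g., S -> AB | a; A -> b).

No ε-productions.
After unit-elimination: S -> d | YY | dd | dg; Y -> d | dg.
TERM: introduce A -> d, B -> g and substitute in every rule of length ≥2.

S -> d | AA | AB | YY; A -> d; B -> g; Y -> d | AB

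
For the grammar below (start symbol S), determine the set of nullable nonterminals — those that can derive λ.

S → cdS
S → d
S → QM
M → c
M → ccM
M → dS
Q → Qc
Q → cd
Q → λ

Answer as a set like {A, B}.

Directly nullable (have an ε-rule): {Q}.
Not nullable: M, S — each has a terminal in every rule's right-hand side or depends on a non-nullable symbol.

{Q}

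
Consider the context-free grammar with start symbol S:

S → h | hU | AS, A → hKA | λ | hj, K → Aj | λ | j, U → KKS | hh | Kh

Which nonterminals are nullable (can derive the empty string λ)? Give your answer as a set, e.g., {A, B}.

{A, K}

Directly nullable (have an ε-rule): {A, K}.
Not nullable: S, U — each has a terminal in every rule's right-hand side or depends on a non-nullable symbol.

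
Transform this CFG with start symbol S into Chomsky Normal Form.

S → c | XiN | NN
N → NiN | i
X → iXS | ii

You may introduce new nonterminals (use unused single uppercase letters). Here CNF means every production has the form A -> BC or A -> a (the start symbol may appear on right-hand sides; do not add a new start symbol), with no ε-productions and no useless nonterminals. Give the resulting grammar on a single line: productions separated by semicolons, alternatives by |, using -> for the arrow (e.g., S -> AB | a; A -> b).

S -> c | NN | XC; A -> i; B -> AN; C -> AN; D -> XS; N -> i | NB; X -> AA | AD

No ε-productions.
No unit productions to eliminate.
TERM: introduce A -> i and substitute in every rule of length ≥2.
BIN: N -> NAN becomes N -> NB, B -> AN; S -> XAN becomes S -> XC, C -> AN; X -> AXS becomes X -> AD, D -> XS.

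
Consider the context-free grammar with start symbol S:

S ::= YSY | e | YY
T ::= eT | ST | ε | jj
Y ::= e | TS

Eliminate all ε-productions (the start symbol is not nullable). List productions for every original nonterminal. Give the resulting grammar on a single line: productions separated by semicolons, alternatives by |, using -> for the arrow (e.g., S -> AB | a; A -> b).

S -> e | YY | YSY; T -> S | e | ST | eT | jj; Y -> S | e | TS

Nullable set: {T}.
Drop T -> ε.
T -> ST: T nullable, giving S | ST.
T -> eT: T nullable, giving e | eT.
Y -> TS: T nullable, giving S | TS.
Unchanged (no nullable symbols): S -> YSY; S -> YY; S -> e; T -> jj; Y -> e.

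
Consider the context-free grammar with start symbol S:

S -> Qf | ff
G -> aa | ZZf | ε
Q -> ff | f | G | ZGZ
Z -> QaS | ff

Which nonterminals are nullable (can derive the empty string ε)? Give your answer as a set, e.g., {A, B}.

Directly nullable (have an ε-rule): {G}.
Q is nullable via Q -> G (every symbol on the right is already known nullable).
Not nullable: S, Z — each has a terminal in every rule's right-hand side or depends on a non-nullable symbol.

{G, Q}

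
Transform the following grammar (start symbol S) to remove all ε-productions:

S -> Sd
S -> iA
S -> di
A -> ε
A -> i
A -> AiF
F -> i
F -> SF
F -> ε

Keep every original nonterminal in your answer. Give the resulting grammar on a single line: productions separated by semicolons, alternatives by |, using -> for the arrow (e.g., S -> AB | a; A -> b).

Nullable set: {A, F}.
S -> iA: A nullable, giving i | iA.
Drop A -> ε.
A -> AiF: A, F nullable, giving Ai | AiF | i | iF.
Drop F -> ε.
F -> SF: F nullable, giving S | SF.
Unchanged (no nullable symbols): S -> Sd; S -> di; A -> i; F -> i.

S -> i | Sd | di | iA; A -> i | Ai | iF | AiF; F -> S | i | SF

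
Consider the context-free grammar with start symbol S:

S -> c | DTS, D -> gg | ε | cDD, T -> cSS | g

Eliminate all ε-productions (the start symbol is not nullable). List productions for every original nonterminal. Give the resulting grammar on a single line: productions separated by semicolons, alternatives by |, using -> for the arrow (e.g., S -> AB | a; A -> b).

Nullable set: {D}.
S -> DTS: D nullable, giving DTS | TS.
Drop D -> ε.
D -> cDD: D, D nullable, giving c | cD | cDD.
Unchanged (no nullable symbols): S -> c; D -> gg; T -> cSS; T -> g.

S -> c | TS | DTS; D -> c | cD | gg | cDD; T -> g | cSS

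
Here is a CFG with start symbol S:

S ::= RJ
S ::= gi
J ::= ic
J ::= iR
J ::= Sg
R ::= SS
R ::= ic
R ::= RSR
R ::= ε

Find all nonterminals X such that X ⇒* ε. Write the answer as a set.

{R}

Directly nullable (have an ε-rule): {R}.
Not nullable: J, S — each has a terminal in every rule's right-hand side or depends on a non-nullable symbol.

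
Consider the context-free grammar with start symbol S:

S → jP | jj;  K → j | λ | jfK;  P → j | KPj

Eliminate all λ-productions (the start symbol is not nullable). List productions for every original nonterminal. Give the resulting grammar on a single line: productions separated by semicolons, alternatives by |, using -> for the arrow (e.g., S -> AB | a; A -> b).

S -> jP | jj; K -> j | jf | jfK; P -> j | Pj | KPj

Nullable set: {K}.
Drop K -> λ.
K -> jfK: K nullable, giving jf | jfK.
P -> KPj: K nullable, giving KPj | Pj.
Unchanged (no nullable symbols): S -> jP; S -> jj; K -> j; P -> j.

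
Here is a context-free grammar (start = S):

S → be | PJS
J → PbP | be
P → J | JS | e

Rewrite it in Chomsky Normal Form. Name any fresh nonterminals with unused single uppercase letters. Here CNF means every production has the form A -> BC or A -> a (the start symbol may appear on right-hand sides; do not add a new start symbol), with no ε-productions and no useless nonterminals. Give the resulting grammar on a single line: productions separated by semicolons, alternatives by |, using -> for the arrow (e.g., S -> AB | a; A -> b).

No ε-productions.
After unit-elimination: S -> be | PJS; J -> be | PbP; P -> e | JS | be | PbP.
TERM: introduce A -> b, B -> e and substitute in every rule of length ≥2.
BIN: J -> PAP becomes J -> PC, C -> AP; P -> PAP becomes P -> PD, D -> AP; S -> PJS becomes S -> PE, E -> JS.

S -> AB | PE; A -> b; B -> e; C -> AP; D -> AP; E -> JS; J -> AB | PC; P -> e | AB | JS | PD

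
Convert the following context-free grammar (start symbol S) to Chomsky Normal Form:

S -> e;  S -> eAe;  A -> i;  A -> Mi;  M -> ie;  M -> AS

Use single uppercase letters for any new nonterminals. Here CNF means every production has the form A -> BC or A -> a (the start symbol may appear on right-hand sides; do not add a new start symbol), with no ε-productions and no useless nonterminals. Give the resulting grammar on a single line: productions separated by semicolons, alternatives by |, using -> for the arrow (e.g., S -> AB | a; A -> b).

No ε-productions.
No unit productions to eliminate.
TERM: introduce C -> e, B -> i and substitute in every rule of length ≥2.
BIN: S -> CAC becomes S -> CD, D -> AC.

S -> e | CD; A -> i | MB; B -> i; C -> e; D -> AC; M -> AS | BC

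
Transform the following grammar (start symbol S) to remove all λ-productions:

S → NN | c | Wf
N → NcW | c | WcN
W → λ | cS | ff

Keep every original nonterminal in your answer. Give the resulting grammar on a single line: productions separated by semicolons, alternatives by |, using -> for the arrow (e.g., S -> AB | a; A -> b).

Nullable set: {W}.
S -> Wf: W nullable, giving Wf | f.
N -> NcW: W nullable, giving Nc | NcW.
N -> WcN: W nullable, giving WcN | cN.
Drop W -> λ.
Unchanged (no nullable symbols): S -> NN; S -> c; N -> c; W -> cS; W -> ff.

S -> c | f | NN | Wf; N -> c | Nc | cN | NcW | WcN; W -> cS | ff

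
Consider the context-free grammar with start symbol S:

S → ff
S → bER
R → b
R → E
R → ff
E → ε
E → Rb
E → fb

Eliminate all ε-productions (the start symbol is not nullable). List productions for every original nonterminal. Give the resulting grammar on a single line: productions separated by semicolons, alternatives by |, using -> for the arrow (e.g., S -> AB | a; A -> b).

S -> b | bE | bR | ff | bER; E -> b | Rb | fb; R -> E | b | ff

Nullable set: {E, R}.
S -> bER: E, R nullable, giving b | bE | bER | bR.
Drop E -> ε.
E -> Rb: R nullable, giving Rb | b.
R -> E: E nullable, giving E.
Unchanged (no nullable symbols): S -> ff; E -> fb; R -> b; R -> ff.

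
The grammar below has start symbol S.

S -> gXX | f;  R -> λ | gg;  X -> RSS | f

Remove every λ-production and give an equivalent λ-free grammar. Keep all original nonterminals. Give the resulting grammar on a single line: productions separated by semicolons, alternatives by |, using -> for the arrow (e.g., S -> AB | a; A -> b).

S -> f | gXX; R -> gg; X -> f | SS | RSS

Nullable set: {R}.
Drop R -> λ.
X -> RSS: R nullable, giving RSS | SS.
Unchanged (no nullable symbols): S -> f; S -> gXX; R -> gg; X -> f.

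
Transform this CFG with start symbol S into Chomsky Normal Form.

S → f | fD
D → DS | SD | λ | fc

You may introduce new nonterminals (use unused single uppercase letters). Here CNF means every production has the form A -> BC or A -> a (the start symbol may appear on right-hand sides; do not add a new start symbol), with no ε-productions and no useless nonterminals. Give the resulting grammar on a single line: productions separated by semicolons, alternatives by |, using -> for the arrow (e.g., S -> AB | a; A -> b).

Nullable: {D}; after ε-elimination: S -> f | fD; D -> S | DS | SD | fc.
After unit-elimination: S -> f | fD; D -> f | DS | SD | fD | fc.
TERM: introduce B -> c, A -> f and substitute in every rule of length ≥2.

S -> f | AD; A -> f; B -> c; D -> f | AB | AD | DS | SD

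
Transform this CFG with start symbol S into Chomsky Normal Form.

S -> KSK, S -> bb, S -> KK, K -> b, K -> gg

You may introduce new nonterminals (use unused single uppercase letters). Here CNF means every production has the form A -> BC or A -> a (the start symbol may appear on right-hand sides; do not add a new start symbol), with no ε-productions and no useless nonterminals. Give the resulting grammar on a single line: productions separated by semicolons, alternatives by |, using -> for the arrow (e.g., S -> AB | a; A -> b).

No ε-productions.
No unit productions to eliminate.
TERM: introduce B -> b, A -> g and substitute in every rule of length ≥2.
BIN: S -> KSK becomes S -> KC, C -> SK.

S -> BB | KC | KK; A -> g; B -> b; C -> SK; K -> b | AA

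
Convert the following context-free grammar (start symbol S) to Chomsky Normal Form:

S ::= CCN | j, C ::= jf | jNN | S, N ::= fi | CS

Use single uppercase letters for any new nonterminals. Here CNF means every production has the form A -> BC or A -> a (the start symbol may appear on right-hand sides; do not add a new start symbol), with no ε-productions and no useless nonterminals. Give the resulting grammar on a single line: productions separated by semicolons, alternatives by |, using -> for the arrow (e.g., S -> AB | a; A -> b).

No ε-productions.
After unit-elimination: S -> j | CCN; C -> j | jf | CCN | jNN; N -> CS | fi.
TERM: introduce B -> f, D -> i, A -> j and substitute in every rule of length ≥2.
BIN: C -> ANN becomes C -> AE, E -> NN; C -> CCN becomes C -> CF, F -> CN; S -> CCN becomes S -> CG, G -> CN.

S -> j | CG; A -> j; B -> f; C -> j | AB | AE | CF; D -> i; E -> NN; F -> CN; G -> CN; N -> BD | CS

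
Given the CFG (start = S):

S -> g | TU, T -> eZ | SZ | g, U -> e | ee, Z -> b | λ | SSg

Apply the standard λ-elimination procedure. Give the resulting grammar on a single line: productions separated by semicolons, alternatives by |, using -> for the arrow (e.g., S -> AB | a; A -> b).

Nullable set: {Z}.
T -> SZ: Z nullable, giving S | SZ.
T -> eZ: Z nullable, giving e | eZ.
Drop Z -> λ.
Unchanged (no nullable symbols): S -> TU; S -> g; T -> g; U -> e; U -> ee; Z -> SSg; Z -> b.

S -> g | TU; T -> S | e | g | SZ | eZ; U -> e | ee; Z -> b | SSg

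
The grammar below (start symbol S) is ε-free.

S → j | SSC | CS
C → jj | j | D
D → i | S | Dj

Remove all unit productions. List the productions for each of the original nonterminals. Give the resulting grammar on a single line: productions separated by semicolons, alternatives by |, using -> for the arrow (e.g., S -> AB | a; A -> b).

S -> j | CS | SSC; C -> i | j | CS | Dj | jj | SSC; D -> i | j | CS | Dj | SSC

Unit productions: C->D, D->S.
Unit pairs (A ⇒* B via units): (C,D), (C,S), (D,S).
S: inherits non-unit rules of {S} → CS | SSC | j.
C: inherits non-unit rules of {C, D, S} → CS | Dj | SSC | i | j | jj.
D: inherits non-unit rules of {D, S} → CS | Dj | SSC | i | j.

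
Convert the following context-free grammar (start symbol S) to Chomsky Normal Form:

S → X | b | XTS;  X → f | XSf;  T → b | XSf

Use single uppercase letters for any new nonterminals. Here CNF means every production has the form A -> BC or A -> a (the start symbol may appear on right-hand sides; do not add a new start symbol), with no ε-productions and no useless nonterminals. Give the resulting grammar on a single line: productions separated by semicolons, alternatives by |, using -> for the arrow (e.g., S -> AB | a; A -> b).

S -> b | f | XB | XC; A -> f; B -> SA; C -> TS; D -> SA; E -> SA; T -> b | XD; X -> f | XE

No ε-productions.
After unit-elimination: S -> b | f | XSf | XTS; T -> b | XSf; X -> f | XSf.
TERM: introduce A -> f and substitute in every rule of length ≥2.
BIN: S -> XSA becomes S -> XB, B -> SA; S -> XTS becomes S -> XC, C -> TS; T -> XSA becomes T -> XD, D -> SA; X -> XSA becomes X -> XE, E -> SA.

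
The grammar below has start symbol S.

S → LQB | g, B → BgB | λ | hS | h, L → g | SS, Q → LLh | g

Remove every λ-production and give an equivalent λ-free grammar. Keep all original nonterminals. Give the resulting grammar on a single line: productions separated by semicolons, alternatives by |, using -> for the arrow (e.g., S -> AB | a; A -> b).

S -> g | LQ | LQB; B -> g | h | Bg | gB | hS | BgB; L -> g | SS; Q -> g | LLh

Nullable set: {B}.
S -> LQB: B nullable, giving LQ | LQB.
Drop B -> λ.
B -> BgB: B, B nullable, giving Bg | BgB | g | gB.
Unchanged (no nullable symbols): S -> g; B -> h; B -> hS; L -> SS; L -> g; Q -> LLh; Q -> g.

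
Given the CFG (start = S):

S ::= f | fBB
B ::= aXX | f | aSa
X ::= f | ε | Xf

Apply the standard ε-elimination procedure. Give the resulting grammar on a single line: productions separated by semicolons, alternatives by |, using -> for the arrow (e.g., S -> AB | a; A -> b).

S -> f | fBB; B -> a | f | aX | aSa | aXX; X -> f | Xf

Nullable set: {X}.
B -> aXX: X, X nullable, giving a | aX | aXX.
Drop X -> ε.
X -> Xf: X nullable, giving Xf | f.
Unchanged (no nullable symbols): S -> f; S -> fBB; B -> aSa; B -> f; X -> f.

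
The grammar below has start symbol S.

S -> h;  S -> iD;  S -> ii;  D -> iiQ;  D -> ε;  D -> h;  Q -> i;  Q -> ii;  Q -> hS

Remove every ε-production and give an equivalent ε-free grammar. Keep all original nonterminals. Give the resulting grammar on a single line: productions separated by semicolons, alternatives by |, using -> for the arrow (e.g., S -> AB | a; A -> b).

Nullable set: {D}.
S -> iD: D nullable, giving i | iD.
Drop D -> ε.
Unchanged (no nullable symbols): S -> h; S -> ii; D -> h; D -> iiQ; Q -> hS; Q -> i; Q -> ii.

S -> h | i | iD | ii; D -> h | iiQ; Q -> i | hS | ii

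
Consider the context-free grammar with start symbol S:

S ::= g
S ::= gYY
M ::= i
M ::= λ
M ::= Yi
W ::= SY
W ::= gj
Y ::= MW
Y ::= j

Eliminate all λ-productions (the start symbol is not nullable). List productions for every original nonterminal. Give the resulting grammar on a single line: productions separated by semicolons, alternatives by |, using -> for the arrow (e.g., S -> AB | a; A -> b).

S -> g | gYY; M -> i | Yi; W -> SY | gj; Y -> W | j | MW

Nullable set: {M}.
Drop M -> λ.
Y -> MW: M nullable, giving MW | W.
Unchanged (no nullable symbols): S -> g; S -> gYY; M -> Yi; M -> i; W -> SY; W -> gj; Y -> j.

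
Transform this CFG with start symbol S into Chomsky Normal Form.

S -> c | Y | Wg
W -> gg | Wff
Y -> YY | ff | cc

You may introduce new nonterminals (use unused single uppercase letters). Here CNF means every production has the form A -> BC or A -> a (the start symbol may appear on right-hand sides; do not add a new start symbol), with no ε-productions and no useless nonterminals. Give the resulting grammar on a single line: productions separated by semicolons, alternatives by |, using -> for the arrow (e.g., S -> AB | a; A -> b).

No ε-productions.
After unit-elimination: S -> c | Wg | YY | cc | ff; W -> gg | Wff; Y -> YY | cc | ff.
TERM: introduce B -> c, C -> f, A -> g and substitute in every rule of length ≥2.
BIN: W -> WCC becomes W -> WD, D -> CC.

S -> c | BB | CC | WA | YY; A -> g; B -> c; C -> f; D -> CC; W -> AA | WD; Y -> BB | CC | YY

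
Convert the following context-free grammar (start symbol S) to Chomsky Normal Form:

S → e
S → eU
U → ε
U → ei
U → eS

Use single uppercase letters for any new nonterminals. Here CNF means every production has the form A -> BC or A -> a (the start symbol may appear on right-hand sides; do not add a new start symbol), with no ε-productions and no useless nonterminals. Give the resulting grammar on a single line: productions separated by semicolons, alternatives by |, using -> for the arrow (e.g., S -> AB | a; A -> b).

S -> e | AU; A -> e; B -> i; U -> AB | AS

Nullable: {U}; after ε-elimination: S -> e | eU; U -> eS | ei.
No unit productions to eliminate.
TERM: introduce A -> e, B -> i and substitute in every rule of length ≥2.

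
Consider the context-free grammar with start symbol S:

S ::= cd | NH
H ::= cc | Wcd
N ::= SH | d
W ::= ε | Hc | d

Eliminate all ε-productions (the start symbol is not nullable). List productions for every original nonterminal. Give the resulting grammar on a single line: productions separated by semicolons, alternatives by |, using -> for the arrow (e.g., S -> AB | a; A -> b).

S -> NH | cd; H -> cc | cd | Wcd; N -> d | SH; W -> d | Hc

Nullable set: {W}.
H -> Wcd: W nullable, giving Wcd | cd.
Drop W -> ε.
Unchanged (no nullable symbols): S -> NH; S -> cd; H -> cc; N -> SH; N -> d; W -> Hc; W -> d.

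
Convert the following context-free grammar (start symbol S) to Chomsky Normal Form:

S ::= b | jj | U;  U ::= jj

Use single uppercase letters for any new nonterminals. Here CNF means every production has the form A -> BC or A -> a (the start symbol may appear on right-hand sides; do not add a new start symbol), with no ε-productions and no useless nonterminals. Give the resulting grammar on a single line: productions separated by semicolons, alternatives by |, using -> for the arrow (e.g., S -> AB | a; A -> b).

No ε-productions.
After unit-elimination: S -> b | jj; U -> jj.
TERM: introduce A -> j and substitute in every rule of length ≥2.
Drop unreachable/unproductive: U.

S -> b | AA; A -> j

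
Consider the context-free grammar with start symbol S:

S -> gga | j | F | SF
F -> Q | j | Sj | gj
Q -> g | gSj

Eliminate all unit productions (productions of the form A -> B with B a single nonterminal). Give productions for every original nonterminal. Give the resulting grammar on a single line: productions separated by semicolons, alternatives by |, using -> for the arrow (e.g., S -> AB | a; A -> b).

Unit productions: F->Q, S->F.
Unit pairs (A ⇒* B via units): (F,Q), (S,F), (S,Q).
S: inherits non-unit rules of {F, Q, S} → SF | Sj | g | gSj | gga | gj | j.
F: inherits non-unit rules of {F, Q} → Sj | g | gSj | gj | j.
Q: inherits non-unit rules of {Q} → g | gSj.

S -> g | j | SF | Sj | gj | gSj | gga; F -> g | j | Sj | gj | gSj; Q -> g | gSj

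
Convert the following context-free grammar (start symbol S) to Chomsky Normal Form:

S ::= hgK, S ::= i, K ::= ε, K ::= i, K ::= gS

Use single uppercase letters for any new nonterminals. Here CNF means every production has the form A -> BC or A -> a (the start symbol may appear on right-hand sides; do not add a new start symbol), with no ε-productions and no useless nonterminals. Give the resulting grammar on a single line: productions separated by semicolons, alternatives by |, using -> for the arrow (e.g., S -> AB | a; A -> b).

Nullable: {K}; after ε-elimination: S -> i | hg | hgK; K -> i | gS.
No unit productions to eliminate.
TERM: introduce A -> g, B -> h and substitute in every rule of length ≥2.
BIN: S -> BAK becomes S -> BC, C -> AK.

S -> i | BA | BC; A -> g; B -> h; C -> AK; K -> i | AS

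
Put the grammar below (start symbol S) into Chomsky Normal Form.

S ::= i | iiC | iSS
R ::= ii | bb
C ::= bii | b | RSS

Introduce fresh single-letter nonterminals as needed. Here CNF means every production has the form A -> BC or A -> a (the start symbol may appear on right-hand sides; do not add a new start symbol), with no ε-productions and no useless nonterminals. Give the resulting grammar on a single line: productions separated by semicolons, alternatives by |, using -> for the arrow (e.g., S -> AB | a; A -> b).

No ε-productions.
No unit productions to eliminate.
TERM: introduce A -> b, B -> i and substitute in every rule of length ≥2.
BIN: C -> ABB becomes C -> AD, D -> BB; C -> RSS becomes C -> RE, E -> SS; S -> BBC becomes S -> BF, F -> BC; S -> BSS becomes S -> BG, G -> SS.

S -> i | BF | BG; A -> b; B -> i; C -> b | AD | RE; D -> BB; E -> SS; F -> BC; G -> SS; R -> AA | BB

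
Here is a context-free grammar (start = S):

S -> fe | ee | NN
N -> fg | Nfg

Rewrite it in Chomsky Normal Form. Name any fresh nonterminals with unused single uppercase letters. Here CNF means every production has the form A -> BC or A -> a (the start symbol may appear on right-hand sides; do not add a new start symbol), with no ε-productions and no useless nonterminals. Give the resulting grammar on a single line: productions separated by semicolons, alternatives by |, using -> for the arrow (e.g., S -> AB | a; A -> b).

No ε-productions.
No unit productions to eliminate.
TERM: introduce C -> e, A -> f, B -> g and substitute in every rule of length ≥2.
BIN: N -> NAB becomes N -> ND, D -> AB.

S -> AC | CC | NN; A -> f; B -> g; C -> e; D -> AB; N -> AB | ND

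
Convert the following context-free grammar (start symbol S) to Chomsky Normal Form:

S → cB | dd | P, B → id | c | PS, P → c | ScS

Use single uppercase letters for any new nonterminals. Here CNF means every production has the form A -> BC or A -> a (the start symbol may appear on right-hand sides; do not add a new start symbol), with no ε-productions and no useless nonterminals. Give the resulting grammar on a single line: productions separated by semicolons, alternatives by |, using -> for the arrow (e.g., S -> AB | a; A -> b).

No ε-productions.
After unit-elimination: S -> c | cB | dd | ScS; B -> c | PS | id; P -> c | ScS.
TERM: introduce D -> c, C -> d, A -> i and substitute in every rule of length ≥2.
BIN: P -> SDS becomes P -> SE, E -> DS; S -> SDS becomes S -> SF, F -> DS.

S -> c | CC | DB | SF; A -> i; B -> c | AC | PS; C -> d; D -> c; E -> DS; F -> DS; P -> c | SE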